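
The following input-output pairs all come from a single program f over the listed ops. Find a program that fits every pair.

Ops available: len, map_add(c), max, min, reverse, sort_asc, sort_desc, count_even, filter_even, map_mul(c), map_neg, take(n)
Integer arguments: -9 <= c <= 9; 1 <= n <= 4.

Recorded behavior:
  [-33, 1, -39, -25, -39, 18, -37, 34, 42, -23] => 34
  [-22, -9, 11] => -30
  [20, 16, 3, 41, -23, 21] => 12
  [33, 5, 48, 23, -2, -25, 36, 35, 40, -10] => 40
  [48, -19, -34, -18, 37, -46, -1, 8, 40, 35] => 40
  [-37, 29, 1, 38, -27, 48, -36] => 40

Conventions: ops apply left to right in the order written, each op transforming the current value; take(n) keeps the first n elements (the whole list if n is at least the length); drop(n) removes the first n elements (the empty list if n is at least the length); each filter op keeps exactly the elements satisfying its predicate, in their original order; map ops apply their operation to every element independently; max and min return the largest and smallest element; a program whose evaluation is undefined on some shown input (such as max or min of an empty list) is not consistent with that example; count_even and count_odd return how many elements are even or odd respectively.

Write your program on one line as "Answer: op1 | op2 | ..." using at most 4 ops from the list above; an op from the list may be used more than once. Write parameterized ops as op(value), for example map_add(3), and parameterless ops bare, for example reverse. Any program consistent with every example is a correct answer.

map_add(-8) | sort_asc | filter_even | max

Check, running the answer program on each example:
  [-33, 1, -39, -25, -39, 18, -37, 34, 42, -23] -> [-41, -7, -47, -33, -47, 10, -45, 26, 34, -31] -> [-47, -47, -45, -41, -33, -31, -7, 10, 26, 34] -> [10, 26, 34] -> 34
  [-22, -9, 11] -> [-30, -17, 3] -> [-30, -17, 3] -> [-30] -> -30
  [20, 16, 3, 41, -23, 21] -> [12, 8, -5, 33, -31, 13] -> [-31, -5, 8, 12, 13, 33] -> [8, 12] -> 12
  [33, 5, 48, 23, -2, -25, 36, 35, 40, -10] -> [25, -3, 40, 15, -10, -33, 28, 27, 32, -18] -> [-33, -18, -10, -3, 15, 25, 27, 28, 32, 40] -> [-18, -10, 28, 32, 40] -> 40
  [48, -19, -34, -18, 37, -46, -1, 8, 40, 35] -> [40, -27, -42, -26, 29, -54, -9, 0, 32, 27] -> [-54, -42, -27, -26, -9, 0, 27, 29, 32, 40] -> [-54, -42, -26, 0, 32, 40] -> 40
  [-37, 29, 1, 38, -27, 48, -36] -> [-45, 21, -7, 30, -35, 40, -44] -> [-45, -44, -35, -7, 21, 30, 40] -> [-44, 30, 40] -> 40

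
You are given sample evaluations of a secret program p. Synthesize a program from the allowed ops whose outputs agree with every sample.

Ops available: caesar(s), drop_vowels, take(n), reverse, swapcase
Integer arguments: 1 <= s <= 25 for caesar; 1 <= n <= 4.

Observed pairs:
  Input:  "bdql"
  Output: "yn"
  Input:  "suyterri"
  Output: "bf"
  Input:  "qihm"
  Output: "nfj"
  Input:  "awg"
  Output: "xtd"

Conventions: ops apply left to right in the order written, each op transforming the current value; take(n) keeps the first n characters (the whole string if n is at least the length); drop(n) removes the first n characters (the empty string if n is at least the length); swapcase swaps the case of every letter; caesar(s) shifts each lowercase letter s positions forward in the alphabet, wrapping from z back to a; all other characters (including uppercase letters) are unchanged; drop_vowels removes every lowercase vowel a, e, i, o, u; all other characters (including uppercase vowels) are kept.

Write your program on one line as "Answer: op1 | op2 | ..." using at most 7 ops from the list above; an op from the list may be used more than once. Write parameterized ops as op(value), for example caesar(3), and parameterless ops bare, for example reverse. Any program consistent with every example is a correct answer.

reverse | caesar(18) | take(4) | reverse | caesar(5) | drop_vowels

Check, running the answer program on each example:
  "bdql" -> "lqdb" -> "divt" -> "divt" -> "tvid" -> "yani" -> "yn"
  "suyterri" -> "irretyus" -> "ajjwlqmk" -> "ajjw" -> "wjja" -> "boof" -> "bf"
  "qihm" -> "mhiq" -> "ezai" -> "ezai" -> "iaze" -> "nfej" -> "nfj"
  "awg" -> "gwa" -> "yos" -> "yos" -> "soy" -> "xtd" -> "xtd"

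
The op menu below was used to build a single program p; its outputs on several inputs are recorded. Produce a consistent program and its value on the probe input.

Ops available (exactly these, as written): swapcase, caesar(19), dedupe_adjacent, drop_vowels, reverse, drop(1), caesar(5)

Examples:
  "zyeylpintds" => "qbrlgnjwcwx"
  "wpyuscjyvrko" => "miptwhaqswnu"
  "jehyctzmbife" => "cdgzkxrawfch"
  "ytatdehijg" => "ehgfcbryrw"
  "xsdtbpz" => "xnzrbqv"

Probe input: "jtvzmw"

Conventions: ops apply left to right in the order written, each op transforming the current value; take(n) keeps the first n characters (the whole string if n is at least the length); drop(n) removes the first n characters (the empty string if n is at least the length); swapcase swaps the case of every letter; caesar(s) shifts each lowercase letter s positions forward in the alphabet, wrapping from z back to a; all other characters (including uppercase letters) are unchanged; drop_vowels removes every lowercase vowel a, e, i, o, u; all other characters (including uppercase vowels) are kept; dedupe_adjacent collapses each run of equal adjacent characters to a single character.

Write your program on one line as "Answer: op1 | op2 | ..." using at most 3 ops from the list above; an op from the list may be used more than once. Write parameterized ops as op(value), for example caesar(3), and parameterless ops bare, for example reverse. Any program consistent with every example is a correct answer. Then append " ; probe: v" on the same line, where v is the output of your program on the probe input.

caesar(5) | reverse | caesar(19) ; probe: "ukxtrh"

Check, running the answer program on each example:
  "zyeylpintds" -> "edjdqunsyix" -> "xiysnuqdjde" -> "qbrlgnjwcwx"
  "wpyuscjyvrko" -> "budzxhodawpt" -> "tpwadohxzdub" -> "miptwhaqswnu"
  "jehyctzmbife" -> "ojmdhyergnkj" -> "jkngreyhdmjo" -> "cdgzkxrawfch"
  "ytatdehijg" -> "dyfyijmnol" -> "lonmjiyfyd" -> "ehgfcbryrw"
  "xsdtbpz" -> "cxiygue" -> "eugyixc" -> "xnzrbqv"
  probe: "jtvzmw" -> "oyaerb" -> "breayo" -> "ukxtrh"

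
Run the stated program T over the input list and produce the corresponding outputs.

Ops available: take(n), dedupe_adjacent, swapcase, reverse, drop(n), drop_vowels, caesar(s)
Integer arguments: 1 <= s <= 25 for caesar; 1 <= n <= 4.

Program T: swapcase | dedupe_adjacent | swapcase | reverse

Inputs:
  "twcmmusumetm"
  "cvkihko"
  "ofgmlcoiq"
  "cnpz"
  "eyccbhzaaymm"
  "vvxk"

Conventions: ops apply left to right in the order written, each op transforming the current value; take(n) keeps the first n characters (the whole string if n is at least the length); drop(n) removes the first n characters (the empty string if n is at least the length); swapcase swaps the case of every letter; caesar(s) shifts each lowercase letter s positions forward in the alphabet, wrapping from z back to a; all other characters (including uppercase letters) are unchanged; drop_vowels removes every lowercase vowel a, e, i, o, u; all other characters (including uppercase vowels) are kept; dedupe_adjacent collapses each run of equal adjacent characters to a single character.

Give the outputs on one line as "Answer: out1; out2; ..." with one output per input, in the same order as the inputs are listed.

"mtemusumcwt"; "okhikvc"; "qioclmgfo"; "zpnc"; "myazhbcye"; "kxv"

Execution, op by op:
  "twcmmusumetm" -> "TWCMMUSUMETM" -> "TWCMUSUMETM" -> "twcmusumetm" -> "mtemusumcwt"
  "cvkihko" -> "CVKIHKO" -> "CVKIHKO" -> "cvkihko" -> "okhikvc"
  "ofgmlcoiq" -> "OFGMLCOIQ" -> "OFGMLCOIQ" -> "ofgmlcoiq" -> "qioclmgfo"
  "cnpz" -> "CNPZ" -> "CNPZ" -> "cnpz" -> "zpnc"
  "eyccbhzaaymm" -> "EYCCBHZAAYMM" -> "EYCBHZAYM" -> "eycbhzaym" -> "myazhbcye"
  "vvxk" -> "VVXK" -> "VXK" -> "vxk" -> "kxv"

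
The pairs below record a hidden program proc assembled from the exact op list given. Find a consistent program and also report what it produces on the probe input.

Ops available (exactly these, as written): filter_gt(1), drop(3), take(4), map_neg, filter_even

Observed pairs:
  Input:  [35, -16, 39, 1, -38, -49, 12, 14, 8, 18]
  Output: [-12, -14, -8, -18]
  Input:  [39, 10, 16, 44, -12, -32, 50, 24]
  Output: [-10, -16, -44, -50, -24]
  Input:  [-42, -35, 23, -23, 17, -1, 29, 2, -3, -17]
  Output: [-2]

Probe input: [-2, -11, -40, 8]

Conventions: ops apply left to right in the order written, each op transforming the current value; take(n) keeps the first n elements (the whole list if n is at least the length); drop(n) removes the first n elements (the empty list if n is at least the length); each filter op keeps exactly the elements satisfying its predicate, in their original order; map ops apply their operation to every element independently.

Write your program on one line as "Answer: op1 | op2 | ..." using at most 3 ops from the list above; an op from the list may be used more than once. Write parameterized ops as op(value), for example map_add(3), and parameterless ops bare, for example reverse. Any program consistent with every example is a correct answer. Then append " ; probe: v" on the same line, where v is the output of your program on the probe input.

filter_gt(1) | filter_even | map_neg ; probe: [-8]

Check, running the answer program on each example:
  [35, -16, 39, 1, -38, -49, 12, 14, 8, 18] -> [35, 39, 12, 14, 8, 18] -> [12, 14, 8, 18] -> [-12, -14, -8, -18]
  [39, 10, 16, 44, -12, -32, 50, 24] -> [39, 10, 16, 44, 50, 24] -> [10, 16, 44, 50, 24] -> [-10, -16, -44, -50, -24]
  [-42, -35, 23, -23, 17, -1, 29, 2, -3, -17] -> [23, 17, 29, 2] -> [2] -> [-2]
  probe: [-2, -11, -40, 8] -> [8] -> [8] -> [-8]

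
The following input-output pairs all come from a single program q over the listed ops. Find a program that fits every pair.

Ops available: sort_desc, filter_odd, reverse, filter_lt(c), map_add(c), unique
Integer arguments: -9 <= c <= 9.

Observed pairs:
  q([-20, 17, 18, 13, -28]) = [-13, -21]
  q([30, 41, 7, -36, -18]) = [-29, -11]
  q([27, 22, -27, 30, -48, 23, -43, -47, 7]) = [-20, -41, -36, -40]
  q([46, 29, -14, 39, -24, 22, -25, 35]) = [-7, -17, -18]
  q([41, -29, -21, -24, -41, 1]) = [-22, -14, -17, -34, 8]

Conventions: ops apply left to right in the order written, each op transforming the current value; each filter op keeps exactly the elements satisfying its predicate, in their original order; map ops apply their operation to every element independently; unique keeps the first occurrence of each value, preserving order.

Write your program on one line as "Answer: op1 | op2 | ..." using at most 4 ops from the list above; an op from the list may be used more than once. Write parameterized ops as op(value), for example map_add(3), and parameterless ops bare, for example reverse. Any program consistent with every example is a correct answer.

map_add(-5) | map_add(7) | filter_lt(7) | map_add(5)

Check, running the answer program on each example:
  [-20, 17, 18, 13, -28] -> [-25, 12, 13, 8, -33] -> [-18, 19, 20, 15, -26] -> [-18, -26] -> [-13, -21]
  [30, 41, 7, -36, -18] -> [25, 36, 2, -41, -23] -> [32, 43, 9, -34, -16] -> [-34, -16] -> [-29, -11]
  [27, 22, -27, 30, -48, 23, -43, -47, 7] -> [22, 17, -32, 25, -53, 18, -48, -52, 2] -> [29, 24, -25, 32, -46, 25, -41, -45, 9] -> [-25, -46, -41, -45] -> [-20, -41, -36, -40]
  [46, 29, -14, 39, -24, 22, -25, 35] -> [41, 24, -19, 34, -29, 17, -30, 30] -> [48, 31, -12, 41, -22, 24, -23, 37] -> [-12, -22, -23] -> [-7, -17, -18]
  [41, -29, -21, -24, -41, 1] -> [36, -34, -26, -29, -46, -4] -> [43, -27, -19, -22, -39, 3] -> [-27, -19, -22, -39, 3] -> [-22, -14, -17, -34, 8]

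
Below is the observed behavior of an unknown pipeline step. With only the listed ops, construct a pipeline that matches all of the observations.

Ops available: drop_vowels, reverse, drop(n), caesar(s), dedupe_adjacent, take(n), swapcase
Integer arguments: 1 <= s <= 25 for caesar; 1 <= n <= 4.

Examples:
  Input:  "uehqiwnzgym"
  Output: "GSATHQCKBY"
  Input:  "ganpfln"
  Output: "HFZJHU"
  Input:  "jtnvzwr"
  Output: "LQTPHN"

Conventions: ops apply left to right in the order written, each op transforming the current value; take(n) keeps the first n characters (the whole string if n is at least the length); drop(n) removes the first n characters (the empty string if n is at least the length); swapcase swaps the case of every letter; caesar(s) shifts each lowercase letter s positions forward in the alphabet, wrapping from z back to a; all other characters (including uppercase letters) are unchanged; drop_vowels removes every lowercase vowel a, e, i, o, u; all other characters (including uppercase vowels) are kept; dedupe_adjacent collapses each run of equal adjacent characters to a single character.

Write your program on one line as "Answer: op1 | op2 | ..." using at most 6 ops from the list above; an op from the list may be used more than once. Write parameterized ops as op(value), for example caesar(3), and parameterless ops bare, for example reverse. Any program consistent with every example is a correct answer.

drop(1) | caesar(3) | caesar(17) | swapcase | reverse

Check, running the answer program on each example:
  "uehqiwnzgym" -> "ehqiwnzgym" -> "hktlzqcjbp" -> "ybkcqhtasg" -> "YBKCQHTASG" -> "GSATHQCKBY"
  "ganpfln" -> "anpfln" -> "dqsioq" -> "uhjzfh" -> "UHJZFH" -> "HFZJHU"
  "jtnvzwr" -> "tnvzwr" -> "wqyczu" -> "nhptql" -> "NHPTQL" -> "LQTPHN"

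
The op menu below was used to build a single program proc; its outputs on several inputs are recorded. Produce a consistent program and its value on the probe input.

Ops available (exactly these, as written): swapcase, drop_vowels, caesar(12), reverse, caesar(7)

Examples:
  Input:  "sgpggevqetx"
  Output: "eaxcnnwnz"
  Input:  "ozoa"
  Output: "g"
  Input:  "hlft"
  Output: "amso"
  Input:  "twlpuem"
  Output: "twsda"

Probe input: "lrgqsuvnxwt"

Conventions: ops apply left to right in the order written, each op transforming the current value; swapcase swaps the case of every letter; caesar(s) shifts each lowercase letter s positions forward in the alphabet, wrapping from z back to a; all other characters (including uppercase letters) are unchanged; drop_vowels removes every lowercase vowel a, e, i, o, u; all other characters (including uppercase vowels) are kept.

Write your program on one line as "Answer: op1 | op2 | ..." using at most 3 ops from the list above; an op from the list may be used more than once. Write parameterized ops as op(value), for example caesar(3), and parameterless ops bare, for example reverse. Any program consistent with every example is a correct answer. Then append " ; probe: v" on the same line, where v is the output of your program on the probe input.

drop_vowels | caesar(7) | reverse ; probe: "adeuczxnys"

Check, running the answer program on each example:
  "sgpggevqetx" -> "sgpggvqtx" -> "znwnncxae" -> "eaxcnnwnz"
  "ozoa" -> "z" -> "g" -> "g"
  "hlft" -> "hlft" -> "osma" -> "amso"
  "twlpuem" -> "twlpm" -> "adswt" -> "twsda"
  probe: "lrgqsuvnxwt" -> "lrgqsvnxwt" -> "synxzcueda" -> "adeuczxnys"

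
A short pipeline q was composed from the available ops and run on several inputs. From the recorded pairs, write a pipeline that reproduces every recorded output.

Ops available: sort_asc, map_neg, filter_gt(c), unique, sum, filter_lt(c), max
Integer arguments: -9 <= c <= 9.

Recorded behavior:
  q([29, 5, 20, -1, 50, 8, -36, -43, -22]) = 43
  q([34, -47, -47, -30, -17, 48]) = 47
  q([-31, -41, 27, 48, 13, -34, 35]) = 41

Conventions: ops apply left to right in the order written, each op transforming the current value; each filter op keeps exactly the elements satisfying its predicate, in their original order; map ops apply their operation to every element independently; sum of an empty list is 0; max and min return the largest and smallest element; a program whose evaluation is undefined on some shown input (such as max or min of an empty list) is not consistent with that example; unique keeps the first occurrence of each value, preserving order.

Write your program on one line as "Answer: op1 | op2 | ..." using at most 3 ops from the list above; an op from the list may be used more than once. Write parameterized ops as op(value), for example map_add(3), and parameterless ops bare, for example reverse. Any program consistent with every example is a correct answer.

map_neg | unique | max

Check, running the answer program on each example:
  [29, 5, 20, -1, 50, 8, -36, -43, -22] -> [-29, -5, -20, 1, -50, -8, 36, 43, 22] -> [-29, -5, -20, 1, -50, -8, 36, 43, 22] -> 43
  [34, -47, -47, -30, -17, 48] -> [-34, 47, 47, 30, 17, -48] -> [-34, 47, 30, 17, -48] -> 47
  [-31, -41, 27, 48, 13, -34, 35] -> [31, 41, -27, -48, -13, 34, -35] -> [31, 41, -27, -48, -13, 34, -35] -> 41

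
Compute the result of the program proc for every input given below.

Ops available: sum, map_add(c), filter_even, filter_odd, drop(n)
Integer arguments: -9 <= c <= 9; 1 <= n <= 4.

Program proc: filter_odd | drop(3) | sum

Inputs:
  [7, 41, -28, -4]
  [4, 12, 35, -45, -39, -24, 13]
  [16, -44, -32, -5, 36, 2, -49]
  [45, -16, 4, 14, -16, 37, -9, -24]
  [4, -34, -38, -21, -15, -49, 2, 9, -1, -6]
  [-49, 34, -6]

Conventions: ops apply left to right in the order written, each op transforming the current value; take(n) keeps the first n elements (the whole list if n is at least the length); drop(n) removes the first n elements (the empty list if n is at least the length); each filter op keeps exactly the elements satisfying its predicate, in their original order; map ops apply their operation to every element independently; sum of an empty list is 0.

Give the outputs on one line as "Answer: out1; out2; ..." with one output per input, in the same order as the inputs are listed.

0; 13; 0; 0; 8; 0

Execution, op by op:
  [7, 41, -28, -4] -> [7, 41] -> [] -> 0
  [4, 12, 35, -45, -39, -24, 13] -> [35, -45, -39, 13] -> [13] -> 13
  [16, -44, -32, -5, 36, 2, -49] -> [-5, -49] -> [] -> 0
  [45, -16, 4, 14, -16, 37, -9, -24] -> [45, 37, -9] -> [] -> 0
  [4, -34, -38, -21, -15, -49, 2, 9, -1, -6] -> [-21, -15, -49, 9, -1] -> [9, -1] -> 8
  [-49, 34, -6] -> [-49] -> [] -> 0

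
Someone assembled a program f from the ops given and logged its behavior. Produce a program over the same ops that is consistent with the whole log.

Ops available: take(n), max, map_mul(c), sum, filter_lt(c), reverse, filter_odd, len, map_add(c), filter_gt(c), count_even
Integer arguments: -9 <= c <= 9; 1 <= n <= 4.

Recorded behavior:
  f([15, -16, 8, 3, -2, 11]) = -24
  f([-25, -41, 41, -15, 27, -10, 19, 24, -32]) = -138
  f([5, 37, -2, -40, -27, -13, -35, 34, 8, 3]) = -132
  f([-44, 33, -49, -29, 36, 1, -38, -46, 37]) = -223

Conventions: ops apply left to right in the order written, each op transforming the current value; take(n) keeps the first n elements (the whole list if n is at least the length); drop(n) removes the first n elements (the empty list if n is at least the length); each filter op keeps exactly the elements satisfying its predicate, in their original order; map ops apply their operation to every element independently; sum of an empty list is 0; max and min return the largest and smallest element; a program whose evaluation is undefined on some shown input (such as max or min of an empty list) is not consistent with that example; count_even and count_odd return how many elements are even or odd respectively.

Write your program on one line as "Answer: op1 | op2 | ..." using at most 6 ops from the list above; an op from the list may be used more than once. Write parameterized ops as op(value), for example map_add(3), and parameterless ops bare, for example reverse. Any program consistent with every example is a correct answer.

filter_lt(4) | map_add(-9) | reverse | map_add(6) | sum

Check, running the answer program on each example:
  [15, -16, 8, 3, -2, 11] -> [-16, 3, -2] -> [-25, -6, -11] -> [-11, -6, -25] -> [-5, 0, -19] -> -24
  [-25, -41, 41, -15, 27, -10, 19, 24, -32] -> [-25, -41, -15, -10, -32] -> [-34, -50, -24, -19, -41] -> [-41, -19, -24, -50, -34] -> [-35, -13, -18, -44, -28] -> -138
  [5, 37, -2, -40, -27, -13, -35, 34, 8, 3] -> [-2, -40, -27, -13, -35, 3] -> [-11, -49, -36, -22, -44, -6] -> [-6, -44, -22, -36, -49, -11] -> [0, -38, -16, -30, -43, -5] -> -132
  [-44, 33, -49, -29, 36, 1, -38, -46, 37] -> [-44, -49, -29, 1, -38, -46] -> [-53, -58, -38, -8, -47, -55] -> [-55, -47, -8, -38, -58, -53] -> [-49, -41, -2, -32, -52, -47] -> -223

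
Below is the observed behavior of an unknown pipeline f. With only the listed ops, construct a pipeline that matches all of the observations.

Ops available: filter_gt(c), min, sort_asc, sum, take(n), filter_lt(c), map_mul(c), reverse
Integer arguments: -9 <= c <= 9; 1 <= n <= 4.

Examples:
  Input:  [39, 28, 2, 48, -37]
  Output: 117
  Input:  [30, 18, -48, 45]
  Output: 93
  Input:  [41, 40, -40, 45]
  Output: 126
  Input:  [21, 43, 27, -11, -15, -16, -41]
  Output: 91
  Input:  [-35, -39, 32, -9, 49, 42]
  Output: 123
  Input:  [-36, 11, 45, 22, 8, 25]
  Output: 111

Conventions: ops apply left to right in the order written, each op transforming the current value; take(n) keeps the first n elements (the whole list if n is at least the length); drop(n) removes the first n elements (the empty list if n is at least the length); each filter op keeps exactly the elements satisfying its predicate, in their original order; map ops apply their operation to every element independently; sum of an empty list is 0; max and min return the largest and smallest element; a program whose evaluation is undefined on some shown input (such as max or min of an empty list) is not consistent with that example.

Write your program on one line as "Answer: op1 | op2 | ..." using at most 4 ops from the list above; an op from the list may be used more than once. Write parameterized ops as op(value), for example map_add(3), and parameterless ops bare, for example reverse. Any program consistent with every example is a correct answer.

filter_gt(-4) | sort_asc | sum

Check, running the answer program on each example:
  [39, 28, 2, 48, -37] -> [39, 28, 2, 48] -> [2, 28, 39, 48] -> 117
  [30, 18, -48, 45] -> [30, 18, 45] -> [18, 30, 45] -> 93
  [41, 40, -40, 45] -> [41, 40, 45] -> [40, 41, 45] -> 126
  [21, 43, 27, -11, -15, -16, -41] -> [21, 43, 27] -> [21, 27, 43] -> 91
  [-35, -39, 32, -9, 49, 42] -> [32, 49, 42] -> [32, 42, 49] -> 123
  [-36, 11, 45, 22, 8, 25] -> [11, 45, 22, 8, 25] -> [8, 11, 22, 25, 45] -> 111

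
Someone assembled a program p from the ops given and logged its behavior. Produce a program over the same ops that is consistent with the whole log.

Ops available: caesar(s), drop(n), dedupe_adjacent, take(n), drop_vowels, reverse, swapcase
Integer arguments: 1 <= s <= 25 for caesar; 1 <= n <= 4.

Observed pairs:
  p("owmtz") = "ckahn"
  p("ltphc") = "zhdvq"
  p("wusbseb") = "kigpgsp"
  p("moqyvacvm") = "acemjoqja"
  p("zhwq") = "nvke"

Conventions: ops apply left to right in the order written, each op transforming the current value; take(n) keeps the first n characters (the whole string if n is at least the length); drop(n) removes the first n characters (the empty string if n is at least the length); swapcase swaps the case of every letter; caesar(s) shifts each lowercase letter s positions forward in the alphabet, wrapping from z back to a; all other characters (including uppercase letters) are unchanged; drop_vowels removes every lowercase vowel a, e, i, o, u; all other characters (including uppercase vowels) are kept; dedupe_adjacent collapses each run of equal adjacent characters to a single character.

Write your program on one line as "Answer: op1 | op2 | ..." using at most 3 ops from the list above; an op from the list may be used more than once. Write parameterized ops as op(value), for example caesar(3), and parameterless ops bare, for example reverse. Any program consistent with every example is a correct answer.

caesar(4) | caesar(10)

Check, running the answer program on each example:
  "owmtz" -> "saqxd" -> "ckahn"
  "ltphc" -> "pxtlg" -> "zhdvq"
  "wusbseb" -> "aywfwif" -> "kigpgsp"
  "moqyvacvm" -> "qsuczegzq" -> "acemjoqja"
  "zhwq" -> "dlau" -> "nvke"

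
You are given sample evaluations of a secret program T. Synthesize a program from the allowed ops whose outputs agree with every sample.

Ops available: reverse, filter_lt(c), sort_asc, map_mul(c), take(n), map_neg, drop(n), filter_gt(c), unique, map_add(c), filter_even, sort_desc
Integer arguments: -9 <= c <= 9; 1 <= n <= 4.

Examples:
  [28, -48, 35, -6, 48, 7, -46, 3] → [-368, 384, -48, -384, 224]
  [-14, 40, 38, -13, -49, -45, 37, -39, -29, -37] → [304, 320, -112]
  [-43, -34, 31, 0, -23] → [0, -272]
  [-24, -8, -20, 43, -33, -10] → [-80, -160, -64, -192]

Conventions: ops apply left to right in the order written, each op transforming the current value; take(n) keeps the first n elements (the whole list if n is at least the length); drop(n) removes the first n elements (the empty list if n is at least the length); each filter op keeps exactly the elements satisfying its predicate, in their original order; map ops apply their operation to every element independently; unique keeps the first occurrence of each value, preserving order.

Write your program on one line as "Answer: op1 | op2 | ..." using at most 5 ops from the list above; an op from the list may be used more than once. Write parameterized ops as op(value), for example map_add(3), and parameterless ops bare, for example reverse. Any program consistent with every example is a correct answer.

map_neg | reverse | filter_even | map_mul(-8)

Check, running the answer program on each example:
  [28, -48, 35, -6, 48, 7, -46, 3] -> [-28, 48, -35, 6, -48, -7, 46, -3] -> [-3, 46, -7, -48, 6, -35, 48, -28] -> [46, -48, 6, 48, -28] -> [-368, 384, -48, -384, 224]
  [-14, 40, 38, -13, -49, -45, 37, -39, -29, -37] -> [14, -40, -38, 13, 49, 45, -37, 39, 29, 37] -> [37, 29, 39, -37, 45, 49, 13, -38, -40, 14] -> [-38, -40, 14] -> [304, 320, -112]
  [-43, -34, 31, 0, -23] -> [43, 34, -31, 0, 23] -> [23, 0, -31, 34, 43] -> [0, 34] -> [0, -272]
  [-24, -8, -20, 43, -33, -10] -> [24, 8, 20, -43, 33, 10] -> [10, 33, -43, 20, 8, 24] -> [10, 20, 8, 24] -> [-80, -160, -64, -192]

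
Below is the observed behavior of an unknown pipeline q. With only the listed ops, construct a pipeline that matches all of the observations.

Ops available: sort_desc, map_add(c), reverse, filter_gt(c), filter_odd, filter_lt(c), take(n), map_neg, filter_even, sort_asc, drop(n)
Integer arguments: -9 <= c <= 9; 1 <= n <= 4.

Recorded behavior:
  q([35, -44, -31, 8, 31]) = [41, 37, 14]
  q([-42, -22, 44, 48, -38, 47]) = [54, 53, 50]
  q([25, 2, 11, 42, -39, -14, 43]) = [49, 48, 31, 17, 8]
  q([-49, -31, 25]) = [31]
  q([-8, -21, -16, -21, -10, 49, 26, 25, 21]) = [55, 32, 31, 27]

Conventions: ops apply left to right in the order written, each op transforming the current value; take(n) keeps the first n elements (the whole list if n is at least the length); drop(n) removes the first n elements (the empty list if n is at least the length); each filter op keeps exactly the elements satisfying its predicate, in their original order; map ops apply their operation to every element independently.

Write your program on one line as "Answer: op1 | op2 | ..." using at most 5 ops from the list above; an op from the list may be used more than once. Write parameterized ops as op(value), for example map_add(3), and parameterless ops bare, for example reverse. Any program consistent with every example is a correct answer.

map_add(6) | filter_gt(7) | sort_asc | reverse

Check, running the answer program on each example:
  [35, -44, -31, 8, 31] -> [41, -38, -25, 14, 37] -> [41, 14, 37] -> [14, 37, 41] -> [41, 37, 14]
  [-42, -22, 44, 48, -38, 47] -> [-36, -16, 50, 54, -32, 53] -> [50, 54, 53] -> [50, 53, 54] -> [54, 53, 50]
  [25, 2, 11, 42, -39, -14, 43] -> [31, 8, 17, 48, -33, -8, 49] -> [31, 8, 17, 48, 49] -> [8, 17, 31, 48, 49] -> [49, 48, 31, 17, 8]
  [-49, -31, 25] -> [-43, -25, 31] -> [31] -> [31] -> [31]
  [-8, -21, -16, -21, -10, 49, 26, 25, 21] -> [-2, -15, -10, -15, -4, 55, 32, 31, 27] -> [55, 32, 31, 27] -> [27, 31, 32, 55] -> [55, 32, 31, 27]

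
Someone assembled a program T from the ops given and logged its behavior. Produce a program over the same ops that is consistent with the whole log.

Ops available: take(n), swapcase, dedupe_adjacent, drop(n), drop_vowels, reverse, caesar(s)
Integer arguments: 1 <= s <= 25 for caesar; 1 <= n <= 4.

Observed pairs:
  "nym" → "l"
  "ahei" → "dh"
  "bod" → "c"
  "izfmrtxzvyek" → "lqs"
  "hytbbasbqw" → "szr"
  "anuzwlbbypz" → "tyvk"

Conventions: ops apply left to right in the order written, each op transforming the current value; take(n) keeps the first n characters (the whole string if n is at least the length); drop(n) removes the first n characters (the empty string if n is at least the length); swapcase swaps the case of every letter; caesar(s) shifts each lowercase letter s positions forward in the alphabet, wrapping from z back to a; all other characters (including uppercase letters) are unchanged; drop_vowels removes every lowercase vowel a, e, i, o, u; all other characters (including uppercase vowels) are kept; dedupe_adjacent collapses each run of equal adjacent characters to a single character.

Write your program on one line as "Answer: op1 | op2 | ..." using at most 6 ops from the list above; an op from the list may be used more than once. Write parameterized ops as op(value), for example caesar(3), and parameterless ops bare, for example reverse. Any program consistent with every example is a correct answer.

dedupe_adjacent | drop(2) | caesar(25) | take(4) | drop_vowels

Check, running the answer program on each example:
  "nym" -> "nym" -> "m" -> "l" -> "l" -> "l"
  "ahei" -> "ahei" -> "ei" -> "dh" -> "dh" -> "dh"
  "bod" -> "bod" -> "d" -> "c" -> "c" -> "c"
  "izfmrtxzvyek" -> "izfmrtxzvyek" -> "fmrtxzvyek" -> "elqswyuxdj" -> "elqs" -> "lqs"
  "hytbbasbqw" -> "hytbasbqw" -> "tbasbqw" -> "sazrapv" -> "sazr" -> "szr"
  "anuzwlbbypz" -> "anuzwlbypz" -> "uzwlbypz" -> "tyvkaxoy" -> "tyvk" -> "tyvk"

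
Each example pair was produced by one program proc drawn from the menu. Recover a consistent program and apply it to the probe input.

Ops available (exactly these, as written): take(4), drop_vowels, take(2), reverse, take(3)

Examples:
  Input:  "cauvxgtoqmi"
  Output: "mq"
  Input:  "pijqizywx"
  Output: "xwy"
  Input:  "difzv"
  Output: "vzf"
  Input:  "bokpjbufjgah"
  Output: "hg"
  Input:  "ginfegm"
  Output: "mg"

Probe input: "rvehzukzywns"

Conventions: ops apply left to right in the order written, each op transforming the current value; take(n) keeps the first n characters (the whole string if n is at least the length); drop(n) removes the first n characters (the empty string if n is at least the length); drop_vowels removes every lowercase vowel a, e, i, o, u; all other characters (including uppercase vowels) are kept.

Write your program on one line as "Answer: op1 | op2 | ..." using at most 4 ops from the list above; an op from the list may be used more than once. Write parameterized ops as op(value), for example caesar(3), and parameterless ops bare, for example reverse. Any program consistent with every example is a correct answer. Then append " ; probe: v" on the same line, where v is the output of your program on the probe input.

reverse | take(3) | drop_vowels ; probe: "snw"

Check, running the answer program on each example:
  "cauvxgtoqmi" -> "imqotgxvuac" -> "imq" -> "mq"
  "pijqizywx" -> "xwyziqjip" -> "xwy" -> "xwy"
  "difzv" -> "vzfid" -> "vzf" -> "vzf"
  "bokpjbufjgah" -> "hagjfubjpkob" -> "hag" -> "hg"
  "ginfegm" -> "mgefnig" -> "mge" -> "mg"
  probe: "rvehzukzywns" -> "snwyzkuzhevr" -> "snw" -> "snw"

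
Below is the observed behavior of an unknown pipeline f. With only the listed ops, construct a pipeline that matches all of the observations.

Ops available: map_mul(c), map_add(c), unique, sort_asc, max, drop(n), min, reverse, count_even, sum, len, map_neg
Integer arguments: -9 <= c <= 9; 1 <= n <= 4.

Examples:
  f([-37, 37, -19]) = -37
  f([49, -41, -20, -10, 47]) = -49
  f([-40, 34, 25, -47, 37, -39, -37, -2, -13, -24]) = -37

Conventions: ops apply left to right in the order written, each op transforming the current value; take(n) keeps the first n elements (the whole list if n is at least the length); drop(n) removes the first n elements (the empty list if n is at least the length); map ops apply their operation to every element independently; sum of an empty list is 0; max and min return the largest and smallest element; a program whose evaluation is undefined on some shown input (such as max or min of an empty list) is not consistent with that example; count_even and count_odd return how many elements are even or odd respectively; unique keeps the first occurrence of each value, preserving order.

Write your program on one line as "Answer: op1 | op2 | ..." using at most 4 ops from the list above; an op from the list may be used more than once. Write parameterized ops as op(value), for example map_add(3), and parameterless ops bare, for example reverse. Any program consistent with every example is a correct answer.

sort_asc | map_neg | reverse | min

Check, running the answer program on each example:
  [-37, 37, -19] -> [-37, -19, 37] -> [37, 19, -37] -> [-37, 19, 37] -> -37
  [49, -41, -20, -10, 47] -> [-41, -20, -10, 47, 49] -> [41, 20, 10, -47, -49] -> [-49, -47, 10, 20, 41] -> -49
  [-40, 34, 25, -47, 37, -39, -37, -2, -13, -24] -> [-47, -40, -39, -37, -24, -13, -2, 25, 34, 37] -> [47, 40, 39, 37, 24, 13, 2, -25, -34, -37] -> [-37, -34, -25, 2, 13, 24, 37, 39, 40, 47] -> -37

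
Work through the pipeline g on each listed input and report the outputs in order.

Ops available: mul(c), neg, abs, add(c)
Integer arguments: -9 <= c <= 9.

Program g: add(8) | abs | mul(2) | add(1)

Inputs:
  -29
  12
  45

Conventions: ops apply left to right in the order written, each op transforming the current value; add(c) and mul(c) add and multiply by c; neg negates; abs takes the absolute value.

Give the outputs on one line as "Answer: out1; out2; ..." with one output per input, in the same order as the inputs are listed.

Execution, op by op:
  -29 -> -21 -> 21 -> 42 -> 43
  12 -> 20 -> 20 -> 40 -> 41
  45 -> 53 -> 53 -> 106 -> 107

43; 41; 107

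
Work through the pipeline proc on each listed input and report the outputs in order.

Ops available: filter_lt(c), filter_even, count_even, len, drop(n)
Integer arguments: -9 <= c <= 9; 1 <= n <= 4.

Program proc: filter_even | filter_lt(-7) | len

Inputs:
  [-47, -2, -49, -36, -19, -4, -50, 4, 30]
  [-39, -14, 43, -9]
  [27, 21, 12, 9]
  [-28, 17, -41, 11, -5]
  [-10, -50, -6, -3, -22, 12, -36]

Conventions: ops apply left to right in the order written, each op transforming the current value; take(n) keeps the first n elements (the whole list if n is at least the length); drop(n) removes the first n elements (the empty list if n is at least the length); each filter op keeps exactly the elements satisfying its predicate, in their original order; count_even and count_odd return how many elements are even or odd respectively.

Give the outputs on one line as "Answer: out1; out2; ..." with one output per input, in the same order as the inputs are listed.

2; 1; 0; 1; 4

Execution, op by op:
  [-47, -2, -49, -36, -19, -4, -50, 4, 30] -> [-2, -36, -4, -50, 4, 30] -> [-36, -50] -> 2
  [-39, -14, 43, -9] -> [-14] -> [-14] -> 1
  [27, 21, 12, 9] -> [12] -> [] -> 0
  [-28, 17, -41, 11, -5] -> [-28] -> [-28] -> 1
  [-10, -50, -6, -3, -22, 12, -36] -> [-10, -50, -6, -22, 12, -36] -> [-10, -50, -22, -36] -> 4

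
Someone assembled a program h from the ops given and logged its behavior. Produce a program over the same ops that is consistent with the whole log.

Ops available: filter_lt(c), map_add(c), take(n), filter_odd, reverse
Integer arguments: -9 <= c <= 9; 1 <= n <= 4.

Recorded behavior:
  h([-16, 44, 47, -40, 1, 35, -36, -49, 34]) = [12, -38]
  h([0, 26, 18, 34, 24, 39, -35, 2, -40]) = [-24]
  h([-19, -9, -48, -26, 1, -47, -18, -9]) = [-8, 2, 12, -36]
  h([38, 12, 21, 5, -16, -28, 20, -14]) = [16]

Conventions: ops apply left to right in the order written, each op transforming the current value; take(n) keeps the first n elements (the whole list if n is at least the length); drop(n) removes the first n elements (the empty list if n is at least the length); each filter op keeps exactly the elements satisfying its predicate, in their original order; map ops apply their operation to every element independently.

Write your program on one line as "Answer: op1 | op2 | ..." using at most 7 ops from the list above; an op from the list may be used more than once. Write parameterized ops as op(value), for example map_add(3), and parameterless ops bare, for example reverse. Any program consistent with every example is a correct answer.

filter_odd | map_add(-6) | filter_lt(8) | map_add(8) | take(4) | map_add(9)

Check, running the answer program on each example:
  [-16, 44, 47, -40, 1, 35, -36, -49, 34] -> [47, 1, 35, -49] -> [41, -5, 29, -55] -> [-5, -55] -> [3, -47] -> [3, -47] -> [12, -38]
  [0, 26, 18, 34, 24, 39, -35, 2, -40] -> [39, -35] -> [33, -41] -> [-41] -> [-33] -> [-33] -> [-24]
  [-19, -9, -48, -26, 1, -47, -18, -9] -> [-19, -9, 1, -47, -9] -> [-25, -15, -5, -53, -15] -> [-25, -15, -5, -53, -15] -> [-17, -7, 3, -45, -7] -> [-17, -7, 3, -45] -> [-8, 2, 12, -36]
  [38, 12, 21, 5, -16, -28, 20, -14] -> [21, 5] -> [15, -1] -> [-1] -> [7] -> [7] -> [16]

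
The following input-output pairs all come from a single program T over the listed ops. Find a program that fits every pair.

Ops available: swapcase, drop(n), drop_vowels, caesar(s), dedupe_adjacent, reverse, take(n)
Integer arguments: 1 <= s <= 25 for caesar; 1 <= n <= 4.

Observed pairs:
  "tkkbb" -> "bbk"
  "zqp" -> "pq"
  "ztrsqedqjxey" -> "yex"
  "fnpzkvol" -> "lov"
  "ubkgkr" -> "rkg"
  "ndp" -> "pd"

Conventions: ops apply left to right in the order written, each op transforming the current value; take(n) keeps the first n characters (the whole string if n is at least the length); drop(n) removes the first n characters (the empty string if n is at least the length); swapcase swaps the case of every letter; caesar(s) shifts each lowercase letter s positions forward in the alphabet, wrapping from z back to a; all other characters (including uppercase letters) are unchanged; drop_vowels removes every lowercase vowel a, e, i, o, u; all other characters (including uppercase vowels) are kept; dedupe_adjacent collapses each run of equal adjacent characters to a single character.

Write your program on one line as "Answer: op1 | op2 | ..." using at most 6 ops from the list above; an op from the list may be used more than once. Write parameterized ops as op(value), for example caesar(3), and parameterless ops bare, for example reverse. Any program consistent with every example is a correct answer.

swapcase | drop(1) | reverse | take(3) | swapcase

Check, running the answer program on each example:
  "tkkbb" -> "TKKBB" -> "KKBB" -> "BBKK" -> "BBK" -> "bbk"
  "zqp" -> "ZQP" -> "QP" -> "PQ" -> "PQ" -> "pq"
  "ztrsqedqjxey" -> "ZTRSQEDQJXEY" -> "TRSQEDQJXEY" -> "YEXJQDEQSRT" -> "YEX" -> "yex"
  "fnpzkvol" -> "FNPZKVOL" -> "NPZKVOL" -> "LOVKZPN" -> "LOV" -> "lov"
  "ubkgkr" -> "UBKGKR" -> "BKGKR" -> "RKGKB" -> "RKG" -> "rkg"
  "ndp" -> "NDP" -> "DP" -> "PD" -> "PD" -> "pd"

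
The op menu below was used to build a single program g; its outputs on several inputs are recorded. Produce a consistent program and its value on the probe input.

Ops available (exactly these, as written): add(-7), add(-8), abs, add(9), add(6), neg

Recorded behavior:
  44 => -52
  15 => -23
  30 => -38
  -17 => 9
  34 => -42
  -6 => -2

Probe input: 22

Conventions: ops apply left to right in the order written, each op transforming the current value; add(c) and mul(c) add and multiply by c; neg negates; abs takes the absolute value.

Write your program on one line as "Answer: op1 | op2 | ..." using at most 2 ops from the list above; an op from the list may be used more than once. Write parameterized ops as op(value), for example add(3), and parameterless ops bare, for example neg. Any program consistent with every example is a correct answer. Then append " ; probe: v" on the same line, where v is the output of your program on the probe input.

neg | add(-8) ; probe: -30

Check, running the answer program on each example:
  44 -> -44 -> -52
  15 -> -15 -> -23
  30 -> -30 -> -38
  -17 -> 17 -> 9
  34 -> -34 -> -42
  -6 -> 6 -> -2
  probe: 22 -> -22 -> -30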